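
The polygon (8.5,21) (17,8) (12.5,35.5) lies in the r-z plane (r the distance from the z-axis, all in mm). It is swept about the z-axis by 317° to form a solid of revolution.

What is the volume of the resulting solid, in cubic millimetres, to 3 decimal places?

Volume = 6140.829 mm³

Profile (r,z), 3 vertices: (8.5,21) (17,8) (12.5,35.5)
edge 0: (8.5,21)→(17,8)  cross = 8.5·8 − 17·21 = -289.0000; (r_i+r_j)·cross = 25.5·-289.0000 = -7369.5000
edge 1: (17,8)→(12.5,35.5)  cross = 17·35.5 − 12.5·8 = 503.5000; (r_i+r_j)·cross = 29.5·503.5000 = 14853.2500
edge 2: (12.5,35.5)→(8.5,21)  cross = 12.5·21 − 8.5·35.5 = -39.2500; (r_i+r_j)·cross = 21·-39.2500 = -824.2500
Σcross = 175.2500 → A = |Σcross|/2 = 87.6250 mm²
Σ(r_i+r_j)·cross = 6659.5000 → first moment M = |Σ|/6 = 1109.9167
R_c = M/A = 1109.9167/87.6250 = 12.6667 mm
θ = 317° = 5.532694 rad
V = θ·R_c·A = 5.532694·12.6667·87.6250 = 6140.829 mm³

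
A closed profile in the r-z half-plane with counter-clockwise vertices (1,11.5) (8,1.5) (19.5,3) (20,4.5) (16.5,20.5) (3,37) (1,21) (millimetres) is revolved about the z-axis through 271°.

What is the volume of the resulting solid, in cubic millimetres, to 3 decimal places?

Volume = 18275.027 mm³

Profile (r,z), 7 vertices: (1,11.5) (8,1.5) (19.5,3) (20,4.5) (16.5,20.5) (3,37) (1,21)
edge 0: (1,11.5)→(8,1.5)  cross = 1·1.5 − 8·11.5 = -90.5000; (r_i+r_j)·cross = 9·-90.5000 = -814.5000
edge 1: (8,1.5)→(19.5,3)  cross = 8·3 − 19.5·1.5 = -5.2500; (r_i+r_j)·cross = 27.5·-5.2500 = -144.3750
edge 2: (19.5,3)→(20,4.5)  cross = 19.5·4.5 − 20·3 = 27.7500; (r_i+r_j)·cross = 39.5·27.7500 = 1096.1250
edge 3: (20,4.5)→(16.5,20.5)  cross = 20·20.5 − 16.5·4.5 = 335.7500; (r_i+r_j)·cross = 36.5·335.7500 = 12254.8750
edge 4: (16.5,20.5)→(3,37)  cross = 16.5·37 − 3·20.5 = 549.0000; (r_i+r_j)·cross = 19.5·549.0000 = 10705.5000
edge 5: (3,37)→(1,21)  cross = 3·21 − 1·37 = 26.0000; (r_i+r_j)·cross = 4·26.0000 = 104.0000
edge 6: (1,21)→(1,11.5)  cross = 1·11.5 − 1·21 = -9.5000; (r_i+r_j)·cross = 2·-9.5000 = -19.0000
Σcross = 833.2500 → A = |Σcross|/2 = 416.6250 mm²
Σ(r_i+r_j)·cross = 23182.6250 → first moment M = |Σ|/6 = 3863.7708
R_c = M/A = 3863.7708/416.6250 = 9.2740 mm
θ = 271° = 4.729842 rad
V = θ·R_c·A = 4.729842·9.2740·416.6250 = 18275.027 mm³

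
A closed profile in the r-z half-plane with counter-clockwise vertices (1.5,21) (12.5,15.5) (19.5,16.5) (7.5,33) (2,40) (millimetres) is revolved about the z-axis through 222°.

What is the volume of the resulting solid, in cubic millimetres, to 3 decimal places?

Profile (r,z), 5 vertices: (1.5,21) (12.5,15.5) (19.5,16.5) (7.5,33) (2,40)
edge 0: (1.5,21)→(12.5,15.5)  cross = 1.5·15.5 − 12.5·21 = -239.2500; (r_i+r_j)·cross = 14·-239.2500 = -3349.5000
edge 1: (12.5,15.5)→(19.5,16.5)  cross = 12.5·16.5 − 19.5·15.5 = -96.0000; (r_i+r_j)·cross = 32·-96.0000 = -3072.0000
edge 2: (19.5,16.5)→(7.5,33)  cross = 19.5·33 − 7.5·16.5 = 519.7500; (r_i+r_j)·cross = 27·519.7500 = 14033.2500
edge 3: (7.5,33)→(2,40)  cross = 7.5·40 − 2·33 = 234.0000; (r_i+r_j)·cross = 9.5·234.0000 = 2223.0000
edge 4: (2,40)→(1.5,21)  cross = 2·21 − 1.5·40 = -18.0000; (r_i+r_j)·cross = 3.5·-18.0000 = -63.0000
Σcross = 400.5000 → A = |Σcross|/2 = 200.2500 mm²
Σ(r_i+r_j)·cross = 9771.7500 → first moment M = |Σ|/6 = 1628.6250
R_c = M/A = 1628.6250/200.2500 = 8.1330 mm
θ = 222° = 3.874631 rad
V = θ·R_c·A = 3.874631·8.1330·200.2500 = 6310.321 mm³

Volume = 6310.321 mm³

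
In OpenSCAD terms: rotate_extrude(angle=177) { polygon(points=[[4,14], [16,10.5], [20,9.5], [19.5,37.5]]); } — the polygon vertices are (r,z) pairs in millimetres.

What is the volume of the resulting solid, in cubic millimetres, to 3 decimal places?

Profile (r,z), 4 vertices: (4,14) (16,10.5) (20,9.5) (19.5,37.5)
edge 0: (4,14)→(16,10.5)  cross = 4·10.5 − 16·14 = -182.0000; (r_i+r_j)·cross = 20·-182.0000 = -3640.0000
edge 1: (16,10.5)→(20,9.5)  cross = 16·9.5 − 20·10.5 = -58.0000; (r_i+r_j)·cross = 36·-58.0000 = -2088.0000
edge 2: (20,9.5)→(19.5,37.5)  cross = 20·37.5 − 19.5·9.5 = 564.7500; (r_i+r_j)·cross = 39.5·564.7500 = 22307.6250
edge 3: (19.5,37.5)→(4,14)  cross = 19.5·14 − 4·37.5 = 123.0000; (r_i+r_j)·cross = 23.5·123.0000 = 2890.5000
Σcross = 447.7500 → A = |Σcross|/2 = 223.8750 mm²
Σ(r_i+r_j)·cross = 19470.1250 → first moment M = |Σ|/6 = 3245.0208
R_c = M/A = 3245.0208/223.8750 = 14.4948 mm
θ = 177° = 3.089233 rad
V = θ·R_c·A = 3.089233·14.4948·223.8750 = 10024.625 mm³

Volume = 10024.625 mm³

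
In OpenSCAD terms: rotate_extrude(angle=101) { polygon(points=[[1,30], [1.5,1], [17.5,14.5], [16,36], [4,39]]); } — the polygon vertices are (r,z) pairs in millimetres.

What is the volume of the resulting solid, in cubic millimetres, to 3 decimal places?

Profile (r,z), 5 vertices: (1,30) (1.5,1) (17.5,14.5) (16,36) (4,39)
edge 0: (1,30)→(1.5,1)  cross = 1·1 − 1.5·30 = -44.0000; (r_i+r_j)·cross = 2.5·-44.0000 = -110.0000
edge 1: (1.5,1)→(17.5,14.5)  cross = 1.5·14.5 − 17.5·1 = 4.2500; (r_i+r_j)·cross = 19·4.2500 = 80.7500
edge 2: (17.5,14.5)→(16,36)  cross = 17.5·36 − 16·14.5 = 398.0000; (r_i+r_j)·cross = 33.5·398.0000 = 13333.0000
edge 3: (16,36)→(4,39)  cross = 16·39 − 4·36 = 480.0000; (r_i+r_j)·cross = 20·480.0000 = 9600.0000
edge 4: (4,39)→(1,30)  cross = 4·30 − 1·39 = 81.0000; (r_i+r_j)·cross = 5·81.0000 = 405.0000
Σcross = 919.2500 → A = |Σcross|/2 = 459.6250 mm²
Σ(r_i+r_j)·cross = 23308.7500 → first moment M = |Σ|/6 = 3884.7917
R_c = M/A = 3884.7917/459.6250 = 8.4521 mm
θ = 101° = 1.762783 rad
V = θ·R_c·A = 1.762783·8.4521·459.6250 = 6848.043 mm³

Volume = 6848.043 mm³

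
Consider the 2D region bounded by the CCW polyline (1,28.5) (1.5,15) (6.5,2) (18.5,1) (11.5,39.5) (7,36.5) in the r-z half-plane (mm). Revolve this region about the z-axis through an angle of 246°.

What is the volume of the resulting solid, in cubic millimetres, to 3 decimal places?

Volume = 17133.788 mm³

Profile (r,z), 6 vertices: (1,28.5) (1.5,15) (6.5,2) (18.5,1) (11.5,39.5) (7,36.5)
edge 0: (1,28.5)→(1.5,15)  cross = 1·15 − 1.5·28.5 = -27.7500; (r_i+r_j)·cross = 2.5·-27.7500 = -69.3750
edge 1: (1.5,15)→(6.5,2)  cross = 1.5·2 − 6.5·15 = -94.5000; (r_i+r_j)·cross = 8·-94.5000 = -756.0000
edge 2: (6.5,2)→(18.5,1)  cross = 6.5·1 − 18.5·2 = -30.5000; (r_i+r_j)·cross = 25·-30.5000 = -762.5000
edge 3: (18.5,1)→(11.5,39.5)  cross = 18.5·39.5 − 11.5·1 = 719.2500; (r_i+r_j)·cross = 30·719.2500 = 21577.5000
edge 4: (11.5,39.5)→(7,36.5)  cross = 11.5·36.5 − 7·39.5 = 143.2500; (r_i+r_j)·cross = 18.5·143.2500 = 2650.1250
edge 5: (7,36.5)→(1,28.5)  cross = 7·28.5 − 1·36.5 = 163.0000; (r_i+r_j)·cross = 8·163.0000 = 1304.0000
Σcross = 872.7500 → A = |Σcross|/2 = 436.3750 mm²
Σ(r_i+r_j)·cross = 23943.7500 → first moment M = |Σ|/6 = 3990.6250
R_c = M/A = 3990.6250/436.3750 = 9.1449 mm
θ = 246° = 4.293510 rad
V = θ·R_c·A = 4.293510·9.1449·436.3750 = 17133.788 mm³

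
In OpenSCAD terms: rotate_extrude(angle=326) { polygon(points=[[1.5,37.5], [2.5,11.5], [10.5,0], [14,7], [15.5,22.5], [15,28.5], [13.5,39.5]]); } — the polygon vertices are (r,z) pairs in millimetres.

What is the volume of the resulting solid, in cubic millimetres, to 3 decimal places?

Profile (r,z), 7 vertices: (1.5,37.5) (2.5,11.5) (10.5,0) (14,7) (15.5,22.5) (15,28.5) (13.5,39.5)
edge 0: (1.5,37.5)→(2.5,11.5)  cross = 1.5·11.5 − 2.5·37.5 = -76.5000; (r_i+r_j)·cross = 4·-76.5000 = -306.0000
edge 1: (2.5,11.5)→(10.5,0)  cross = 2.5·0 − 10.5·11.5 = -120.7500; (r_i+r_j)·cross = 13·-120.7500 = -1569.7500
edge 2: (10.5,0)→(14,7)  cross = 10.5·7 − 14·0 = 73.5000; (r_i+r_j)·cross = 24.5·73.5000 = 1800.7500
edge 3: (14,7)→(15.5,22.5)  cross = 14·22.5 − 15.5·7 = 206.5000; (r_i+r_j)·cross = 29.5·206.5000 = 6091.7500
edge 4: (15.5,22.5)→(15,28.5)  cross = 15.5·28.5 − 15·22.5 = 104.2500; (r_i+r_j)·cross = 30.5·104.2500 = 3179.6250
edge 5: (15,28.5)→(13.5,39.5)  cross = 15·39.5 − 13.5·28.5 = 207.7500; (r_i+r_j)·cross = 28.5·207.7500 = 5920.8750
edge 6: (13.5,39.5)→(1.5,37.5)  cross = 13.5·37.5 − 1.5·39.5 = 447.0000; (r_i+r_j)·cross = 15·447.0000 = 6705.0000
Σcross = 841.7500 → A = |Σcross|/2 = 420.8750 mm²
Σ(r_i+r_j)·cross = 21822.2500 → first moment M = |Σ|/6 = 3637.0417
R_c = M/A = 3637.0417/420.8750 = 8.6416 mm
θ = 326° = 5.689773 rad
V = θ·R_c·A = 5.689773·8.6416·420.8750 = 20693.943 mm³

Volume = 20693.943 mm³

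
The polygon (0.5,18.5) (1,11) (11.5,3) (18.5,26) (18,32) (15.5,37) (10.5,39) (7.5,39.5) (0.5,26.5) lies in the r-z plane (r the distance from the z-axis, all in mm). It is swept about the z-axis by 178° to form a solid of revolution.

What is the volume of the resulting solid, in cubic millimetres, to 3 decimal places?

Volume = 13051.835 mm³

Profile (r,z), 9 vertices: (0.5,18.5) (1,11) (11.5,3) (18.5,26) (18,32) (15.5,37) (10.5,39) (7.5,39.5) (0.5,26.5)
edge 0: (0.5,18.5)→(1,11)  cross = 0.5·11 − 1·18.5 = -13.0000; (r_i+r_j)·cross = 1.5·-13.0000 = -19.5000
edge 1: (1,11)→(11.5,3)  cross = 1·3 − 11.5·11 = -123.5000; (r_i+r_j)·cross = 12.5·-123.5000 = -1543.7500
edge 2: (11.5,3)→(18.5,26)  cross = 11.5·26 − 18.5·3 = 243.5000; (r_i+r_j)·cross = 30·243.5000 = 7305.0000
edge 3: (18.5,26)→(18,32)  cross = 18.5·32 − 18·26 = 124.0000; (r_i+r_j)·cross = 36.5·124.0000 = 4526.0000
edge 4: (18,32)→(15.5,37)  cross = 18·37 − 15.5·32 = 170.0000; (r_i+r_j)·cross = 33.5·170.0000 = 5695.0000
edge 5: (15.5,37)→(10.5,39)  cross = 15.5·39 − 10.5·37 = 216.0000; (r_i+r_j)·cross = 26·216.0000 = 5616.0000
edge 6: (10.5,39)→(7.5,39.5)  cross = 10.5·39.5 − 7.5·39 = 122.2500; (r_i+r_j)·cross = 18·122.2500 = 2200.5000
edge 7: (7.5,39.5)→(0.5,26.5)  cross = 7.5·26.5 − 0.5·39.5 = 179.0000; (r_i+r_j)·cross = 8·179.0000 = 1432.0000
edge 8: (0.5,26.5)→(0.5,18.5)  cross = 0.5·18.5 − 0.5·26.5 = -4.0000; (r_i+r_j)·cross = 1·-4.0000 = -4.0000
Σcross = 914.2500 → A = |Σcross|/2 = 457.1250 mm²
Σ(r_i+r_j)·cross = 25207.2500 → first moment M = |Σ|/6 = 4201.2083
R_c = M/A = 4201.2083/457.1250 = 9.1905 mm
θ = 178° = 3.106686 rad
V = θ·R_c·A = 3.106686·9.1905·457.1250 = 13051.835 mm³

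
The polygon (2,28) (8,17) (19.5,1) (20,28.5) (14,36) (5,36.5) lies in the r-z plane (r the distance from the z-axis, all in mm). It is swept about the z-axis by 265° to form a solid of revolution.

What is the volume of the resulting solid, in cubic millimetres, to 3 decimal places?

Volume = 21613.101 mm³

Profile (r,z), 6 vertices: (2,28) (8,17) (19.5,1) (20,28.5) (14,36) (5,36.5)
edge 0: (2,28)→(8,17)  cross = 2·17 − 8·28 = -190.0000; (r_i+r_j)·cross = 10·-190.0000 = -1900.0000
edge 1: (8,17)→(19.5,1)  cross = 8·1 − 19.5·17 = -323.5000; (r_i+r_j)·cross = 27.5·-323.5000 = -8896.2500
edge 2: (19.5,1)→(20,28.5)  cross = 19.5·28.5 − 20·1 = 535.7500; (r_i+r_j)·cross = 39.5·535.7500 = 21162.1250
edge 3: (20,28.5)→(14,36)  cross = 20·36 − 14·28.5 = 321.0000; (r_i+r_j)·cross = 34·321.0000 = 10914.0000
edge 4: (14,36)→(5,36.5)  cross = 14·36.5 − 5·36 = 331.0000; (r_i+r_j)·cross = 19·331.0000 = 6289.0000
edge 5: (5,36.5)→(2,28)  cross = 5·28 − 2·36.5 = 67.0000; (r_i+r_j)·cross = 7·67.0000 = 469.0000
Σcross = 741.2500 → A = |Σcross|/2 = 370.6250 mm²
Σ(r_i+r_j)·cross = 28037.8750 → first moment M = |Σ|/6 = 4672.9792
R_c = M/A = 4672.9792/370.6250 = 12.6084 mm
θ = 265° = 4.625123 rad
V = θ·R_c·A = 4.625123·12.6084·370.6250 = 21613.101 mm³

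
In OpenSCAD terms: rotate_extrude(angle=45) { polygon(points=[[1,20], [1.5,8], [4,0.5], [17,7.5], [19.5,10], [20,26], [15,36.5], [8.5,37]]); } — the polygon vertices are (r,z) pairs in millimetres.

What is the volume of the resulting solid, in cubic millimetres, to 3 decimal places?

Volume = 4206.216 mm³

Profile (r,z), 8 vertices: (1,20) (1.5,8) (4,0.5) (17,7.5) (19.5,10) (20,26) (15,36.5) (8.5,37)
edge 0: (1,20)→(1.5,8)  cross = 1·8 − 1.5·20 = -22.0000; (r_i+r_j)·cross = 2.5·-22.0000 = -55.0000
edge 1: (1.5,8)→(4,0.5)  cross = 1.5·0.5 − 4·8 = -31.2500; (r_i+r_j)·cross = 5.5·-31.2500 = -171.8750
edge 2: (4,0.5)→(17,7.5)  cross = 4·7.5 − 17·0.5 = 21.5000; (r_i+r_j)·cross = 21·21.5000 = 451.5000
edge 3: (17,7.5)→(19.5,10)  cross = 17·10 − 19.5·7.5 = 23.7500; (r_i+r_j)·cross = 36.5·23.7500 = 866.8750
edge 4: (19.5,10)→(20,26)  cross = 19.5·26 − 20·10 = 307.0000; (r_i+r_j)·cross = 39.5·307.0000 = 12126.5000
edge 5: (20,26)→(15,36.5)  cross = 20·36.5 − 15·26 = 340.0000; (r_i+r_j)·cross = 35·340.0000 = 11900.0000
edge 6: (15,36.5)→(8.5,37)  cross = 15·37 − 8.5·36.5 = 244.7500; (r_i+r_j)·cross = 23.5·244.7500 = 5751.6250
edge 7: (8.5,37)→(1,20)  cross = 8.5·20 − 1·37 = 133.0000; (r_i+r_j)·cross = 9.5·133.0000 = 1263.5000
Σcross = 1016.7500 → A = |Σcross|/2 = 508.3750 mm²
Σ(r_i+r_j)·cross = 32133.1250 → first moment M = |Σ|/6 = 5355.5208
R_c = M/A = 5355.5208/508.3750 = 10.5346 mm
θ = 45° = 0.785398 rad
V = θ·R_c·A = 0.785398·10.5346·508.3750 = 4206.216 mm³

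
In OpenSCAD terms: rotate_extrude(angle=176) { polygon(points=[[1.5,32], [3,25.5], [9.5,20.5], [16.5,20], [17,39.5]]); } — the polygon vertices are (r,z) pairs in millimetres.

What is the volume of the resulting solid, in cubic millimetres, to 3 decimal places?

Volume = 6674.849 mm³

Profile (r,z), 5 vertices: (1.5,32) (3,25.5) (9.5,20.5) (16.5,20) (17,39.5)
edge 0: (1.5,32)→(3,25.5)  cross = 1.5·25.5 − 3·32 = -57.7500; (r_i+r_j)·cross = 4.5·-57.7500 = -259.8750
edge 1: (3,25.5)→(9.5,20.5)  cross = 3·20.5 − 9.5·25.5 = -180.7500; (r_i+r_j)·cross = 12.5·-180.7500 = -2259.3750
edge 2: (9.5,20.5)→(16.5,20)  cross = 9.5·20 − 16.5·20.5 = -148.2500; (r_i+r_j)·cross = 26·-148.2500 = -3854.5000
edge 3: (16.5,20)→(17,39.5)  cross = 16.5·39.5 − 17·20 = 311.7500; (r_i+r_j)·cross = 33.5·311.7500 = 10443.6250
edge 4: (17,39.5)→(1.5,32)  cross = 17·32 − 1.5·39.5 = 484.7500; (r_i+r_j)·cross = 18.5·484.7500 = 8967.8750
Σcross = 409.7500 → A = |Σcross|/2 = 204.8750 mm²
Σ(r_i+r_j)·cross = 13037.7500 → first moment M = |Σ|/6 = 2172.9583
R_c = M/A = 2172.9583/204.8750 = 10.6063 mm
θ = 176° = 3.071779 rad
V = θ·R_c·A = 3.071779·10.6063·204.8750 = 6674.849 mm³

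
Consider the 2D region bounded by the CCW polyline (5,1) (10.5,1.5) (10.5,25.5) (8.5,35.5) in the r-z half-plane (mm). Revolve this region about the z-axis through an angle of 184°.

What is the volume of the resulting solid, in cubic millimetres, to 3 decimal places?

Profile (r,z), 4 vertices: (5,1) (10.5,1.5) (10.5,25.5) (8.5,35.5)
edge 0: (5,1)→(10.5,1.5)  cross = 5·1.5 − 10.5·1 = -3.0000; (r_i+r_j)·cross = 15.5·-3.0000 = -46.5000
edge 1: (10.5,1.5)→(10.5,25.5)  cross = 10.5·25.5 − 10.5·1.5 = 252.0000; (r_i+r_j)·cross = 21·252.0000 = 5292.0000
edge 2: (10.5,25.5)→(8.5,35.5)  cross = 10.5·35.5 − 8.5·25.5 = 156.0000; (r_i+r_j)·cross = 19·156.0000 = 2964.0000
edge 3: (8.5,35.5)→(5,1)  cross = 8.5·1 − 5·35.5 = -169.0000; (r_i+r_j)·cross = 13.5·-169.0000 = -2281.5000
Σcross = 236.0000 → A = |Σcross|/2 = 118.0000 mm²
Σ(r_i+r_j)·cross = 5928.0000 → first moment M = |Σ|/6 = 988.0000
R_c = M/A = 988.0000/118.0000 = 8.3729 mm
θ = 184° = 3.211406 rad
V = θ·R_c·A = 3.211406·8.3729·118.0000 = 3172.869 mm³

Volume = 3172.869 mm³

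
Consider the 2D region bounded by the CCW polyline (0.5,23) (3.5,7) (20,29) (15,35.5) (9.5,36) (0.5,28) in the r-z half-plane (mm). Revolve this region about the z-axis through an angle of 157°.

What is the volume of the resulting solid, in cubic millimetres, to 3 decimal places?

Volume = 7241.862 mm³

Profile (r,z), 6 vertices: (0.5,23) (3.5,7) (20,29) (15,35.5) (9.5,36) (0.5,28)
edge 0: (0.5,23)→(3.5,7)  cross = 0.5·7 − 3.5·23 = -77.0000; (r_i+r_j)·cross = 4·-77.0000 = -308.0000
edge 1: (3.5,7)→(20,29)  cross = 3.5·29 − 20·7 = -38.5000; (r_i+r_j)·cross = 23.5·-38.5000 = -904.7500
edge 2: (20,29)→(15,35.5)  cross = 20·35.5 − 15·29 = 275.0000; (r_i+r_j)·cross = 35·275.0000 = 9625.0000
edge 3: (15,35.5)→(9.5,36)  cross = 15·36 − 9.5·35.5 = 202.7500; (r_i+r_j)·cross = 24.5·202.7500 = 4967.3750
edge 4: (9.5,36)→(0.5,28)  cross = 9.5·28 − 0.5·36 = 248.0000; (r_i+r_j)·cross = 10·248.0000 = 2480.0000
edge 5: (0.5,28)→(0.5,23)  cross = 0.5·23 − 0.5·28 = -2.5000; (r_i+r_j)·cross = 1·-2.5000 = -2.5000
Σcross = 607.7500 → A = |Σcross|/2 = 303.8750 mm²
Σ(r_i+r_j)·cross = 15857.1250 → first moment M = |Σ|/6 = 2642.8542
R_c = M/A = 2642.8542/303.8750 = 8.6972 mm
θ = 157° = 2.740167 rad
V = θ·R_c·A = 2.740167·8.6972·303.8750 = 7241.862 mm³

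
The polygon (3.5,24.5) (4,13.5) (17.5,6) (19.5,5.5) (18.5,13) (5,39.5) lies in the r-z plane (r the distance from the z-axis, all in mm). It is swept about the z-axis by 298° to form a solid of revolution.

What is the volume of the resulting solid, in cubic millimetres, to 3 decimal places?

Profile (r,z), 6 vertices: (3.5,24.5) (4,13.5) (17.5,6) (19.5,5.5) (18.5,13) (5,39.5)
edge 0: (3.5,24.5)→(4,13.5)  cross = 3.5·13.5 − 4·24.5 = -50.7500; (r_i+r_j)·cross = 7.5·-50.7500 = -380.6250
edge 1: (4,13.5)→(17.5,6)  cross = 4·6 − 17.5·13.5 = -212.2500; (r_i+r_j)·cross = 21.5·-212.2500 = -4563.3750
edge 2: (17.5,6)→(19.5,5.5)  cross = 17.5·5.5 − 19.5·6 = -20.7500; (r_i+r_j)·cross = 37·-20.7500 = -767.7500
edge 3: (19.5,5.5)→(18.5,13)  cross = 19.5·13 − 18.5·5.5 = 151.7500; (r_i+r_j)·cross = 38·151.7500 = 5766.5000
edge 4: (18.5,13)→(5,39.5)  cross = 18.5·39.5 − 5·13 = 665.7500; (r_i+r_j)·cross = 23.5·665.7500 = 15645.1250
edge 5: (5,39.5)→(3.5,24.5)  cross = 5·24.5 − 3.5·39.5 = -15.7500; (r_i+r_j)·cross = 8.5·-15.7500 = -133.8750
Σcross = 518.0000 → A = |Σcross|/2 = 259.0000 mm²
Σ(r_i+r_j)·cross = 15566.0000 → first moment M = |Σ|/6 = 2594.3333
R_c = M/A = 2594.3333/259.0000 = 10.0167 mm
θ = 298° = 5.201081 rad
V = θ·R_c·A = 5.201081·10.0167·259.0000 = 13493.338 mm³

Volume = 13493.338 mm³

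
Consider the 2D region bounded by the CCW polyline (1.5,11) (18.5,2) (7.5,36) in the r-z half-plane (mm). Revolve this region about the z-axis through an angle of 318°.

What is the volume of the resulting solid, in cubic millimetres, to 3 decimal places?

Volume = 12184.885 mm³

Profile (r,z), 3 vertices: (1.5,11) (18.5,2) (7.5,36)
edge 0: (1.5,11)→(18.5,2)  cross = 1.5·2 − 18.5·11 = -200.5000; (r_i+r_j)·cross = 20·-200.5000 = -4010.0000
edge 1: (18.5,2)→(7.5,36)  cross = 18.5·36 − 7.5·2 = 651.0000; (r_i+r_j)·cross = 26·651.0000 = 16926.0000
edge 2: (7.5,36)→(1.5,11)  cross = 7.5·11 − 1.5·36 = 28.5000; (r_i+r_j)·cross = 9·28.5000 = 256.5000
Σcross = 479.0000 → A = |Σcross|/2 = 239.5000 mm²
Σ(r_i+r_j)·cross = 13172.5000 → first moment M = |Σ|/6 = 2195.4167
R_c = M/A = 2195.4167/239.5000 = 9.1667 mm
θ = 318° = 5.550147 rad
V = θ·R_c·A = 5.550147·9.1667·239.5000 = 12184.885 mm³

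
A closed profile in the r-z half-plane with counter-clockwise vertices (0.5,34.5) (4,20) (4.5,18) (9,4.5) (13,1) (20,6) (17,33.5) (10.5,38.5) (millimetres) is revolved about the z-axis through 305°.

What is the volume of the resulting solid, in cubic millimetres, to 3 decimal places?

Volume = 27766.981 mm³

Profile (r,z), 8 vertices: (0.5,34.5) (4,20) (4.5,18) (9,4.5) (13,1) (20,6) (17,33.5) (10.5,38.5)
edge 0: (0.5,34.5)→(4,20)  cross = 0.5·20 − 4·34.5 = -128.0000; (r_i+r_j)·cross = 4.5·-128.0000 = -576.0000
edge 1: (4,20)→(4.5,18)  cross = 4·18 − 4.5·20 = -18.0000; (r_i+r_j)·cross = 8.5·-18.0000 = -153.0000
edge 2: (4.5,18)→(9,4.5)  cross = 4.5·4.5 − 9·18 = -141.7500; (r_i+r_j)·cross = 13.5·-141.7500 = -1913.6250
edge 3: (9,4.5)→(13,1)  cross = 9·1 − 13·4.5 = -49.5000; (r_i+r_j)·cross = 22·-49.5000 = -1089.0000
edge 4: (13,1)→(20,6)  cross = 13·6 − 20·1 = 58.0000; (r_i+r_j)·cross = 33·58.0000 = 1914.0000
edge 5: (20,6)→(17,33.5)  cross = 20·33.5 − 17·6 = 568.0000; (r_i+r_j)·cross = 37·568.0000 = 21016.0000
edge 6: (17,33.5)→(10.5,38.5)  cross = 17·38.5 − 10.5·33.5 = 302.7500; (r_i+r_j)·cross = 27.5·302.7500 = 8325.6250
edge 7: (10.5,38.5)→(0.5,34.5)  cross = 10.5·34.5 − 0.5·38.5 = 343.0000; (r_i+r_j)·cross = 11·343.0000 = 3773.0000
Σcross = 934.5000 → A = |Σcross|/2 = 467.2500 mm²
Σ(r_i+r_j)·cross = 31297.0000 → first moment M = |Σ|/6 = 5216.1667
R_c = M/A = 5216.1667/467.2500 = 11.1635 mm
θ = 305° = 5.323254 rad
V = θ·R_c·A = 5.323254·11.1635·467.2500 = 27766.981 mm³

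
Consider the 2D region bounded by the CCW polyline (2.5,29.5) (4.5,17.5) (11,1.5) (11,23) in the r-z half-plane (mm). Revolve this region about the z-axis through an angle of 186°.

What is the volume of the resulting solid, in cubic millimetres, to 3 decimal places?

Profile (r,z), 4 vertices: (2.5,29.5) (4.5,17.5) (11,1.5) (11,23)
edge 0: (2.5,29.5)→(4.5,17.5)  cross = 2.5·17.5 − 4.5·29.5 = -89.0000; (r_i+r_j)·cross = 7·-89.0000 = -623.0000
edge 1: (4.5,17.5)→(11,1.5)  cross = 4.5·1.5 − 11·17.5 = -185.7500; (r_i+r_j)·cross = 15.5·-185.7500 = -2879.1250
edge 2: (11,1.5)→(11,23)  cross = 11·23 − 11·1.5 = 236.5000; (r_i+r_j)·cross = 22·236.5000 = 5203.0000
edge 3: (11,23)→(2.5,29.5)  cross = 11·29.5 − 2.5·23 = 267.0000; (r_i+r_j)·cross = 13.5·267.0000 = 3604.5000
Σcross = 228.7500 → A = |Σcross|/2 = 114.3750 mm²
Σ(r_i+r_j)·cross = 5305.3750 → first moment M = |Σ|/6 = 884.2292
R_c = M/A = 884.2292/114.3750 = 7.7310 mm
θ = 186° = 3.246312 rad
V = θ·R_c·A = 3.246312·7.7310·114.3750 = 2870.484 mm³

Volume = 2870.484 mm³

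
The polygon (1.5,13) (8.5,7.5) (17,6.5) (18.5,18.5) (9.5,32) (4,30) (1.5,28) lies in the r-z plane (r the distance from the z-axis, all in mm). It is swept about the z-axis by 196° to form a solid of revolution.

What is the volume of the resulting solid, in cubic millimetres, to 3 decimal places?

Volume = 10340.360 mm³

Profile (r,z), 7 vertices: (1.5,13) (8.5,7.5) (17,6.5) (18.5,18.5) (9.5,32) (4,30) (1.5,28)
edge 0: (1.5,13)→(8.5,7.5)  cross = 1.5·7.5 − 8.5·13 = -99.2500; (r_i+r_j)·cross = 10·-99.2500 = -992.5000
edge 1: (8.5,7.5)→(17,6.5)  cross = 8.5·6.5 − 17·7.5 = -72.2500; (r_i+r_j)·cross = 25.5·-72.2500 = -1842.3750
edge 2: (17,6.5)→(18.5,18.5)  cross = 17·18.5 − 18.5·6.5 = 194.2500; (r_i+r_j)·cross = 35.5·194.2500 = 6895.8750
edge 3: (18.5,18.5)→(9.5,32)  cross = 18.5·32 − 9.5·18.5 = 416.2500; (r_i+r_j)·cross = 28·416.2500 = 11655.0000
edge 4: (9.5,32)→(4,30)  cross = 9.5·30 − 4·32 = 157.0000; (r_i+r_j)·cross = 13.5·157.0000 = 2119.5000
edge 5: (4,30)→(1.5,28)  cross = 4·28 − 1.5·30 = 67.0000; (r_i+r_j)·cross = 5.5·67.0000 = 368.5000
edge 6: (1.5,28)→(1.5,13)  cross = 1.5·13 − 1.5·28 = -22.5000; (r_i+r_j)·cross = 3·-22.5000 = -67.5000
Σcross = 640.5000 → A = |Σcross|/2 = 320.2500 mm²
Σ(r_i+r_j)·cross = 18136.5000 → first moment M = |Σ|/6 = 3022.7500
R_c = M/A = 3022.7500/320.2500 = 9.4387 mm
θ = 196° = 3.420845 rad
V = θ·R_c·A = 3.420845·9.4387·320.2500 = 10340.360 mm³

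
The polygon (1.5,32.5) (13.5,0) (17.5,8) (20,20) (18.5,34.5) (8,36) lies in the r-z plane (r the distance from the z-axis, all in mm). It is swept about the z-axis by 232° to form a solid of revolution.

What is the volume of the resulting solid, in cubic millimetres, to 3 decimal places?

Profile (r,z), 6 vertices: (1.5,32.5) (13.5,0) (17.5,8) (20,20) (18.5,34.5) (8,36)
edge 0: (1.5,32.5)→(13.5,0)  cross = 1.5·0 − 13.5·32.5 = -438.7500; (r_i+r_j)·cross = 15·-438.7500 = -6581.2500
edge 1: (13.5,0)→(17.5,8)  cross = 13.5·8 − 17.5·0 = 108.0000; (r_i+r_j)·cross = 31·108.0000 = 3348.0000
edge 2: (17.5,8)→(20,20)  cross = 17.5·20 − 20·8 = 190.0000; (r_i+r_j)·cross = 37.5·190.0000 = 7125.0000
edge 3: (20,20)→(18.5,34.5)  cross = 20·34.5 − 18.5·20 = 320.0000; (r_i+r_j)·cross = 38.5·320.0000 = 12320.0000
edge 4: (18.5,34.5)→(8,36)  cross = 18.5·36 − 8·34.5 = 390.0000; (r_i+r_j)·cross = 26.5·390.0000 = 10335.0000
edge 5: (8,36)→(1.5,32.5)  cross = 8·32.5 − 1.5·36 = 206.0000; (r_i+r_j)·cross = 9.5·206.0000 = 1957.0000
Σcross = 775.2500 → A = |Σcross|/2 = 387.6250 mm²
Σ(r_i+r_j)·cross = 28503.7500 → first moment M = |Σ|/6 = 4750.6250
R_c = M/A = 4750.6250/387.6250 = 12.2557 mm
θ = 232° = 4.049164 rad
V = θ·R_c·A = 4.049164·12.2557·387.6250 = 19236.059 mm³

Volume = 19236.059 mm³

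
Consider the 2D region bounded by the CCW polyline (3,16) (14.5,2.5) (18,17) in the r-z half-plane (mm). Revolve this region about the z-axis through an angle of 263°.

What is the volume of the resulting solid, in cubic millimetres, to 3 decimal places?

Profile (r,z), 3 vertices: (3,16) (14.5,2.5) (18,17)
edge 0: (3,16)→(14.5,2.5)  cross = 3·2.5 − 14.5·16 = -224.5000; (r_i+r_j)·cross = 17.5·-224.5000 = -3928.7500
edge 1: (14.5,2.5)→(18,17)  cross = 14.5·17 − 18·2.5 = 201.5000; (r_i+r_j)·cross = 32.5·201.5000 = 6548.7500
edge 2: (18,17)→(3,16)  cross = 18·16 − 3·17 = 237.0000; (r_i+r_j)·cross = 21·237.0000 = 4977.0000
Σcross = 214.0000 → A = |Σcross|/2 = 107.0000 mm²
Σ(r_i+r_j)·cross = 7597.0000 → first moment M = |Σ|/6 = 1266.1667
R_c = M/A = 1266.1667/107.0000 = 11.8333 mm
θ = 263° = 4.590216 rad
V = θ·R_c·A = 4.590216·11.8333·107.0000 = 5811.978 mm³

Volume = 5811.978 mm³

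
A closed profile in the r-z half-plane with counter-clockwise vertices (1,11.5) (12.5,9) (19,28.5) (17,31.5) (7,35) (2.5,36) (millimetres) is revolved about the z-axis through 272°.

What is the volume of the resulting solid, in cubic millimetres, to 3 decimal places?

Volume = 14752.715 mm³

Profile (r,z), 6 vertices: (1,11.5) (12.5,9) (19,28.5) (17,31.5) (7,35) (2.5,36)
edge 0: (1,11.5)→(12.5,9)  cross = 1·9 − 12.5·11.5 = -134.7500; (r_i+r_j)·cross = 13.5·-134.7500 = -1819.1250
edge 1: (12.5,9)→(19,28.5)  cross = 12.5·28.5 − 19·9 = 185.2500; (r_i+r_j)·cross = 31.5·185.2500 = 5835.3750
edge 2: (19,28.5)→(17,31.5)  cross = 19·31.5 − 17·28.5 = 114.0000; (r_i+r_j)·cross = 36·114.0000 = 4104.0000
edge 3: (17,31.5)→(7,35)  cross = 17·35 − 7·31.5 = 374.5000; (r_i+r_j)·cross = 24·374.5000 = 8988.0000
edge 4: (7,35)→(2.5,36)  cross = 7·36 − 2.5·35 = 164.5000; (r_i+r_j)·cross = 9.5·164.5000 = 1562.7500
edge 5: (2.5,36)→(1,11.5)  cross = 2.5·11.5 − 1·36 = -7.2500; (r_i+r_j)·cross = 3.5·-7.2500 = -25.3750
Σcross = 696.2500 → A = |Σcross|/2 = 348.1250 mm²
Σ(r_i+r_j)·cross = 18645.6250 → first moment M = |Σ|/6 = 3107.6042
R_c = M/A = 3107.6042/348.1250 = 8.9267 mm
θ = 272° = 4.747296 rad
V = θ·R_c·A = 4.747296·8.9267·348.1250 = 14752.715 mm³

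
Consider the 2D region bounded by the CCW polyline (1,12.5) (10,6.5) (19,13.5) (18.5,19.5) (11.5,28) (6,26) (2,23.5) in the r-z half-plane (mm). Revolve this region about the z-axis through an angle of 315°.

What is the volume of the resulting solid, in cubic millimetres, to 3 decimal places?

Profile (r,z), 7 vertices: (1,12.5) (10,6.5) (19,13.5) (18.5,19.5) (11.5,28) (6,26) (2,23.5)
edge 0: (1,12.5)→(10,6.5)  cross = 1·6.5 − 10·12.5 = -118.5000; (r_i+r_j)·cross = 11·-118.5000 = -1303.5000
edge 1: (10,6.5)→(19,13.5)  cross = 10·13.5 − 19·6.5 = 11.5000; (r_i+r_j)·cross = 29·11.5000 = 333.5000
edge 2: (19,13.5)→(18.5,19.5)  cross = 19·19.5 − 18.5·13.5 = 120.7500; (r_i+r_j)·cross = 37.5·120.7500 = 4528.1250
edge 3: (18.5,19.5)→(11.5,28)  cross = 18.5·28 − 11.5·19.5 = 293.7500; (r_i+r_j)·cross = 30·293.7500 = 8812.5000
edge 4: (11.5,28)→(6,26)  cross = 11.5·26 − 6·28 = 131.0000; (r_i+r_j)·cross = 17.5·131.0000 = 2292.5000
edge 5: (6,26)→(2,23.5)  cross = 6·23.5 − 2·26 = 89.0000; (r_i+r_j)·cross = 8·89.0000 = 712.0000
edge 6: (2,23.5)→(1,12.5)  cross = 2·12.5 − 1·23.5 = 1.5000; (r_i+r_j)·cross = 3·1.5000 = 4.5000
Σcross = 529.0000 → A = |Σcross|/2 = 264.5000 mm²
Σ(r_i+r_j)·cross = 15379.6250 → first moment M = |Σ|/6 = 2563.2708
R_c = M/A = 2563.2708/264.5000 = 9.6910 mm
θ = 315° = 5.497787 rad
V = θ·R_c·A = 5.497787·9.6910·264.5000 = 14092.317 mm³

Volume = 14092.317 mm³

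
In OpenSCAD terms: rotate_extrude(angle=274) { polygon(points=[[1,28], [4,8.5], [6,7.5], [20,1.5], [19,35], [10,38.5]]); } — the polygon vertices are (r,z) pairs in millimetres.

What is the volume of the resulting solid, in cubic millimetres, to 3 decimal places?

Volume = 28306.652 mm³

Profile (r,z), 6 vertices: (1,28) (4,8.5) (6,7.5) (20,1.5) (19,35) (10,38.5)
edge 0: (1,28)→(4,8.5)  cross = 1·8.5 − 4·28 = -103.5000; (r_i+r_j)·cross = 5·-103.5000 = -517.5000
edge 1: (4,8.5)→(6,7.5)  cross = 4·7.5 − 6·8.5 = -21.0000; (r_i+r_j)·cross = 10·-21.0000 = -210.0000
edge 2: (6,7.5)→(20,1.5)  cross = 6·1.5 − 20·7.5 = -141.0000; (r_i+r_j)·cross = 26·-141.0000 = -3666.0000
edge 3: (20,1.5)→(19,35)  cross = 20·35 − 19·1.5 = 671.5000; (r_i+r_j)·cross = 39·671.5000 = 26188.5000
edge 4: (19,35)→(10,38.5)  cross = 19·38.5 − 10·35 = 381.5000; (r_i+r_j)·cross = 29·381.5000 = 11063.5000
edge 5: (10,38.5)→(1,28)  cross = 10·28 − 1·38.5 = 241.5000; (r_i+r_j)·cross = 11·241.5000 = 2656.5000
Σcross = 1029.0000 → A = |Σcross|/2 = 514.5000 mm²
Σ(r_i+r_j)·cross = 35515.0000 → first moment M = |Σ|/6 = 5919.1667
R_c = M/A = 5919.1667/514.5000 = 11.5047 mm
θ = 274° = 4.782202 rad
V = θ·R_c·A = 4.782202·11.5047·514.5000 = 28306.652 mm³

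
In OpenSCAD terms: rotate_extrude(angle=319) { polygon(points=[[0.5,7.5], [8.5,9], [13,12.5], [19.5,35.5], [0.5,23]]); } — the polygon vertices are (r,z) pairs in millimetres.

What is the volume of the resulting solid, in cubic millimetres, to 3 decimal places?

Profile (r,z), 5 vertices: (0.5,7.5) (8.5,9) (13,12.5) (19.5,35.5) (0.5,23)
edge 0: (0.5,7.5)→(8.5,9)  cross = 0.5·9 − 8.5·7.5 = -59.2500; (r_i+r_j)·cross = 9·-59.2500 = -533.2500
edge 1: (8.5,9)→(13,12.5)  cross = 8.5·12.5 − 13·9 = -10.7500; (r_i+r_j)·cross = 21.5·-10.7500 = -231.1250
edge 2: (13,12.5)→(19.5,35.5)  cross = 13·35.5 − 19.5·12.5 = 217.7500; (r_i+r_j)·cross = 32.5·217.7500 = 7076.8750
edge 3: (19.5,35.5)→(0.5,23)  cross = 19.5·23 − 0.5·35.5 = 430.7500; (r_i+r_j)·cross = 20·430.7500 = 8615.0000
edge 4: (0.5,23)→(0.5,7.5)  cross = 0.5·7.5 − 0.5·23 = -7.7500; (r_i+r_j)·cross = 1·-7.7500 = -7.7500
Σcross = 570.7500 → A = |Σcross|/2 = 285.3750 mm²
Σ(r_i+r_j)·cross = 14919.7500 → first moment M = |Σ|/6 = 2486.6250
R_c = M/A = 2486.6250/285.3750 = 8.7135 mm
θ = 319° = 5.567600 rad
V = θ·R_c·A = 5.567600·8.7135·285.3750 = 13844.534 mm³

Volume = 13844.534 mm³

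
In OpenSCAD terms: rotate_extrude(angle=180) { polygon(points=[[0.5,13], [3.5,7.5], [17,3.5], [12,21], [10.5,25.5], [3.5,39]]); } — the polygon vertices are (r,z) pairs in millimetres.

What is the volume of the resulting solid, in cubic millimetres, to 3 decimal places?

Profile (r,z), 6 vertices: (0.5,13) (3.5,7.5) (17,3.5) (12,21) (10.5,25.5) (3.5,39)
edge 0: (0.5,13)→(3.5,7.5)  cross = 0.5·7.5 − 3.5·13 = -41.7500; (r_i+r_j)·cross = 4·-41.7500 = -167.0000
edge 1: (3.5,7.5)→(17,3.5)  cross = 3.5·3.5 − 17·7.5 = -115.2500; (r_i+r_j)·cross = 20.5·-115.2500 = -2362.6250
edge 2: (17,3.5)→(12,21)  cross = 17·21 − 12·3.5 = 315.0000; (r_i+r_j)·cross = 29·315.0000 = 9135.0000
edge 3: (12,21)→(10.5,25.5)  cross = 12·25.5 − 10.5·21 = 85.5000; (r_i+r_j)·cross = 22.5·85.5000 = 1923.7500
edge 4: (10.5,25.5)→(3.5,39)  cross = 10.5·39 − 3.5·25.5 = 320.2500; (r_i+r_j)·cross = 14·320.2500 = 4483.5000
edge 5: (3.5,39)→(0.5,13)  cross = 3.5·13 − 0.5·39 = 26.0000; (r_i+r_j)·cross = 4·26.0000 = 104.0000
Σcross = 589.7500 → A = |Σcross|/2 = 294.8750 mm²
Σ(r_i+r_j)·cross = 13116.6250 → first moment M = |Σ|/6 = 2186.1042
R_c = M/A = 2186.1042/294.8750 = 7.4137 mm
θ = 180° = 3.141593 rad
V = θ·R_c·A = 3.141593·7.4137·294.8750 = 6867.849 mm³

Volume = 6867.849 mm³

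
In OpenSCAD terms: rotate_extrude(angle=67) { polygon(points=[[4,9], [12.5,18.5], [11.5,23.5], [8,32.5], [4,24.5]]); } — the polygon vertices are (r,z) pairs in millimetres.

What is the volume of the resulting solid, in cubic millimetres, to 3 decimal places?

Profile (r,z), 5 vertices: (4,9) (12.5,18.5) (11.5,23.5) (8,32.5) (4,24.5)
edge 0: (4,9)→(12.5,18.5)  cross = 4·18.5 − 12.5·9 = -38.5000; (r_i+r_j)·cross = 16.5·-38.5000 = -635.2500
edge 1: (12.5,18.5)→(11.5,23.5)  cross = 12.5·23.5 − 11.5·18.5 = 81.0000; (r_i+r_j)·cross = 24·81.0000 = 1944.0000
edge 2: (11.5,23.5)→(8,32.5)  cross = 11.5·32.5 − 8·23.5 = 185.7500; (r_i+r_j)·cross = 19.5·185.7500 = 3622.1250
edge 3: (8,32.5)→(4,24.5)  cross = 8·24.5 − 4·32.5 = 66.0000; (r_i+r_j)·cross = 12·66.0000 = 792.0000
edge 4: (4,24.5)→(4,9)  cross = 4·9 − 4·24.5 = -62.0000; (r_i+r_j)·cross = 8·-62.0000 = -496.0000
Σcross = 232.2500 → A = |Σcross|/2 = 116.1250 mm²
Σ(r_i+r_j)·cross = 5226.8750 → first moment M = |Σ|/6 = 871.1458
R_c = M/A = 871.1458/116.1250 = 7.5018 mm
θ = 67° = 1.169371 rad
V = θ·R_c·A = 1.169371·7.5018·116.1250 = 1018.692 mm³

Volume = 1018.692 mm³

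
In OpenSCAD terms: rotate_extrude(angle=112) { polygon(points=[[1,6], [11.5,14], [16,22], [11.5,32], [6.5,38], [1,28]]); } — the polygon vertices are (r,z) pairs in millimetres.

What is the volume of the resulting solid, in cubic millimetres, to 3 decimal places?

Profile (r,z), 6 vertices: (1,6) (11.5,14) (16,22) (11.5,32) (6.5,38) (1,28)
edge 0: (1,6)→(11.5,14)  cross = 1·14 − 11.5·6 = -55.0000; (r_i+r_j)·cross = 12.5·-55.0000 = -687.5000
edge 1: (11.5,14)→(16,22)  cross = 11.5·22 − 16·14 = 29.0000; (r_i+r_j)·cross = 27.5·29.0000 = 797.5000
edge 2: (16,22)→(11.5,32)  cross = 16·32 − 11.5·22 = 259.0000; (r_i+r_j)·cross = 27.5·259.0000 = 7122.5000
edge 3: (11.5,32)→(6.5,38)  cross = 11.5·38 − 6.5·32 = 229.0000; (r_i+r_j)·cross = 18·229.0000 = 4122.0000
edge 4: (6.5,38)→(1,28)  cross = 6.5·28 − 1·38 = 144.0000; (r_i+r_j)·cross = 7.5·144.0000 = 1080.0000
edge 5: (1,28)→(1,6)  cross = 1·6 − 1·28 = -22.0000; (r_i+r_j)·cross = 2·-22.0000 = -44.0000
Σcross = 584.0000 → A = |Σcross|/2 = 292.0000 mm²
Σ(r_i+r_j)·cross = 12390.5000 → first moment M = |Σ|/6 = 2065.0833
R_c = M/A = 2065.0833/292.0000 = 7.0722 mm
θ = 112° = 1.954769 rad
V = θ·R_c·A = 1.954769·7.0722·292.0000 = 4036.760 mm³

Volume = 4036.760 mm³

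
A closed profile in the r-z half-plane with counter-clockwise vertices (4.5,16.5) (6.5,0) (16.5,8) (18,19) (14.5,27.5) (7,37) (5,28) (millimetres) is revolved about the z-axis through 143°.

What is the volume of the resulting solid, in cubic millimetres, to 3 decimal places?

Volume = 8366.199 mm³

Profile (r,z), 7 vertices: (4.5,16.5) (6.5,0) (16.5,8) (18,19) (14.5,27.5) (7,37) (5,28)
edge 0: (4.5,16.5)→(6.5,0)  cross = 4.5·0 − 6.5·16.5 = -107.2500; (r_i+r_j)·cross = 11·-107.2500 = -1179.7500
edge 1: (6.5,0)→(16.5,8)  cross = 6.5·8 − 16.5·0 = 52.0000; (r_i+r_j)·cross = 23·52.0000 = 1196.0000
edge 2: (16.5,8)→(18,19)  cross = 16.5·19 − 18·8 = 169.5000; (r_i+r_j)·cross = 34.5·169.5000 = 5847.7500
edge 3: (18,19)→(14.5,27.5)  cross = 18·27.5 − 14.5·19 = 219.5000; (r_i+r_j)·cross = 32.5·219.5000 = 7133.7500
edge 4: (14.5,27.5)→(7,37)  cross = 14.5·37 − 7·27.5 = 344.0000; (r_i+r_j)·cross = 21.5·344.0000 = 7396.0000
edge 5: (7,37)→(5,28)  cross = 7·28 − 5·37 = 11.0000; (r_i+r_j)·cross = 12·11.0000 = 132.0000
edge 6: (5,28)→(4.5,16.5)  cross = 5·16.5 − 4.5·28 = -43.5000; (r_i+r_j)·cross = 9.5·-43.5000 = -413.2500
Σcross = 645.2500 → A = |Σcross|/2 = 322.6250 mm²
Σ(r_i+r_j)·cross = 20112.5000 → first moment M = |Σ|/6 = 3352.0833
R_c = M/A = 3352.0833/322.6250 = 10.3900 mm
θ = 143° = 2.495821 rad
V = θ·R_c·A = 2.495821·10.3900·322.6250 = 8366.199 mm³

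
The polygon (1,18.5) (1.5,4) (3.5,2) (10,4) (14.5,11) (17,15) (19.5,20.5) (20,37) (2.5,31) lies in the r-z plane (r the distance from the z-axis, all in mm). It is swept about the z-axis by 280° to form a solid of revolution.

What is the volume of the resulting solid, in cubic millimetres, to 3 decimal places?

Profile (r,z), 9 vertices: (1,18.5) (1.5,4) (3.5,2) (10,4) (14.5,11) (17,15) (19.5,20.5) (20,37) (2.5,31)
edge 0: (1,18.5)→(1.5,4)  cross = 1·4 − 1.5·18.5 = -23.7500; (r_i+r_j)·cross = 2.5·-23.7500 = -59.3750
edge 1: (1.5,4)→(3.5,2)  cross = 1.5·2 − 3.5·4 = -11.0000; (r_i+r_j)·cross = 5·-11.0000 = -55.0000
edge 2: (3.5,2)→(10,4)  cross = 3.5·4 − 10·2 = -6.0000; (r_i+r_j)·cross = 13.5·-6.0000 = -81.0000
edge 3: (10,4)→(14.5,11)  cross = 10·11 − 14.5·4 = 52.0000; (r_i+r_j)·cross = 24.5·52.0000 = 1274.0000
edge 4: (14.5,11)→(17,15)  cross = 14.5·15 − 17·11 = 30.5000; (r_i+r_j)·cross = 31.5·30.5000 = 960.7500
edge 5: (17,15)→(19.5,20.5)  cross = 17·20.5 − 19.5·15 = 56.0000; (r_i+r_j)·cross = 36.5·56.0000 = 2044.0000
edge 6: (19.5,20.5)→(20,37)  cross = 19.5·37 − 20·20.5 = 311.5000; (r_i+r_j)·cross = 39.5·311.5000 = 12304.2500
edge 7: (20,37)→(2.5,31)  cross = 20·31 − 2.5·37 = 527.5000; (r_i+r_j)·cross = 22.5·527.5000 = 11868.7500
edge 8: (2.5,31)→(1,18.5)  cross = 2.5·18.5 − 1·31 = 15.2500; (r_i+r_j)·cross = 3.5·15.2500 = 53.3750
Σcross = 952.0000 → A = |Σcross|/2 = 476.0000 mm²
Σ(r_i+r_j)·cross = 28309.7500 → first moment M = |Σ|/6 = 4718.2917
R_c = M/A = 4718.2917/476.0000 = 9.9124 mm
θ = 280° = 4.886922 rad
V = θ·R_c·A = 4.886922·9.9124·476.0000 = 23057.923 mm³

Volume = 23057.923 mm³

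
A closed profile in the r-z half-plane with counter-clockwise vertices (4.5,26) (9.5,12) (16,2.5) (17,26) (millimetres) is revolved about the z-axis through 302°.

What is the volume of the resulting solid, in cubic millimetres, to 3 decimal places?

Profile (r,z), 4 vertices: (4.5,26) (9.5,12) (16,2.5) (17,26)
edge 0: (4.5,26)→(9.5,12)  cross = 4.5·12 − 9.5·26 = -193.0000; (r_i+r_j)·cross = 14·-193.0000 = -2702.0000
edge 1: (9.5,12)→(16,2.5)  cross = 9.5·2.5 − 16·12 = -168.2500; (r_i+r_j)·cross = 25.5·-168.2500 = -4290.3750
edge 2: (16,2.5)→(17,26)  cross = 16·26 − 17·2.5 = 373.5000; (r_i+r_j)·cross = 33·373.5000 = 12325.5000
edge 3: (17,26)→(4.5,26)  cross = 17·26 − 4.5·26 = 325.0000; (r_i+r_j)·cross = 21.5·325.0000 = 6987.5000
Σcross = 337.2500 → A = |Σcross|/2 = 168.6250 mm²
Σ(r_i+r_j)·cross = 12320.6250 → first moment M = |Σ|/6 = 2053.4375
R_c = M/A = 2053.4375/168.6250 = 12.1775 mm
θ = 302° = 5.270894 rad
V = θ·R_c·A = 5.270894·12.1775·168.6250 = 10823.452 mm³

Volume = 10823.452 mm³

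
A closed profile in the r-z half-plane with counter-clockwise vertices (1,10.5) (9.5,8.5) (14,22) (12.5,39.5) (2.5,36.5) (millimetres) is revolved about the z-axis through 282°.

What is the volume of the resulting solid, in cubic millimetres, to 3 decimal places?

Profile (r,z), 5 vertices: (1,10.5) (9.5,8.5) (14,22) (12.5,39.5) (2.5,36.5)
edge 0: (1,10.5)→(9.5,8.5)  cross = 1·8.5 − 9.5·10.5 = -91.2500; (r_i+r_j)·cross = 10.5·-91.2500 = -958.1250
edge 1: (9.5,8.5)→(14,22)  cross = 9.5·22 − 14·8.5 = 90.0000; (r_i+r_j)·cross = 23.5·90.0000 = 2115.0000
edge 2: (14,22)→(12.5,39.5)  cross = 14·39.5 − 12.5·22 = 278.0000; (r_i+r_j)·cross = 26.5·278.0000 = 7367.0000
edge 3: (12.5,39.5)→(2.5,36.5)  cross = 12.5·36.5 − 2.5·39.5 = 357.5000; (r_i+r_j)·cross = 15·357.5000 = 5362.5000
edge 4: (2.5,36.5)→(1,10.5)  cross = 2.5·10.5 − 1·36.5 = -10.2500; (r_i+r_j)·cross = 3.5·-10.2500 = -35.8750
Σcross = 624.0000 → A = |Σcross|/2 = 312.0000 mm²
Σ(r_i+r_j)·cross = 13850.5000 → first moment M = |Σ|/6 = 2308.4167
R_c = M/A = 2308.4167/312.0000 = 7.3988 mm
θ = 282° = 4.921828 rad
V = θ·R_c·A = 4.921828·7.3988·312.0000 = 11361.631 mm³

Volume = 11361.631 mm³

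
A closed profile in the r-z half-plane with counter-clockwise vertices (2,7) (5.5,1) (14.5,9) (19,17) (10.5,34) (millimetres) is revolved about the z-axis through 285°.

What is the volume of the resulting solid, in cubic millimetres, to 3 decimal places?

Volume = 13940.577 mm³

Profile (r,z), 5 vertices: (2,7) (5.5,1) (14.5,9) (19,17) (10.5,34)
edge 0: (2,7)→(5.5,1)  cross = 2·1 − 5.5·7 = -36.5000; (r_i+r_j)·cross = 7.5·-36.5000 = -273.7500
edge 1: (5.5,1)→(14.5,9)  cross = 5.5·9 − 14.5·1 = 35.0000; (r_i+r_j)·cross = 20·35.0000 = 700.0000
edge 2: (14.5,9)→(19,17)  cross = 14.5·17 − 19·9 = 75.5000; (r_i+r_j)·cross = 33.5·75.5000 = 2529.2500
edge 3: (19,17)→(10.5,34)  cross = 19·34 − 10.5·17 = 467.5000; (r_i+r_j)·cross = 29.5·467.5000 = 13791.2500
edge 4: (10.5,34)→(2,7)  cross = 10.5·7 − 2·34 = 5.5000; (r_i+r_j)·cross = 12.5·5.5000 = 68.7500
Σcross = 547.0000 → A = |Σcross|/2 = 273.5000 mm²
Σ(r_i+r_j)·cross = 16815.5000 → first moment M = |Σ|/6 = 2802.5833
R_c = M/A = 2802.5833/273.5000 = 10.2471 mm
θ = 285° = 4.974188 rad
V = θ·R_c·A = 4.974188·10.2471·273.5000 = 13940.577 mm³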